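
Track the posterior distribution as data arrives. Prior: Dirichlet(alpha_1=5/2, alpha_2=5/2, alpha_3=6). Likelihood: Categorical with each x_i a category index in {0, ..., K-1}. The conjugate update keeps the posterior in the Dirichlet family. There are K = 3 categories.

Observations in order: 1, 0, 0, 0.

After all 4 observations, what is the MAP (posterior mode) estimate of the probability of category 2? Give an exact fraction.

5/12

obs 1: x=1 → posterior Dirichlet(5/2, 7/2, 6)
obs 2: x=0 → posterior Dirichlet(7/2, 7/2, 6)
obs 3: x=0 → posterior Dirichlet(9/2, 7/2, 6)
obs 4: x=0 → posterior Dirichlet(11/2, 7/2, 6)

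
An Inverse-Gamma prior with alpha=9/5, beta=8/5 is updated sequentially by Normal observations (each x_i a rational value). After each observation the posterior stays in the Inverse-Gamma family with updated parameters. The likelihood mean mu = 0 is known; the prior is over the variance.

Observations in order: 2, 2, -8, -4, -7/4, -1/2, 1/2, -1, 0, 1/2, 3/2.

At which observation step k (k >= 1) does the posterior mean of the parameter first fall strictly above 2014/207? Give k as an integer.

k = 3

obs 1: x=2 → posterior Inverse-Gamma(23/10, 18/5)
obs 2: x=2 → posterior Inverse-Gamma(14/5, 28/5)
obs 3: x=-8 → posterior Inverse-Gamma(33/10, 188/5)
obs 4: x=-4 → posterior Inverse-Gamma(19/5, 228/5)
obs 5: x=-7/4 → posterior Inverse-Gamma(43/10, 7541/160)
obs 6: x=-1/2 → posterior Inverse-Gamma(24/5, 7561/160)
obs 7: x=1/2 → posterior Inverse-Gamma(53/10, 7581/160)
obs 8: x=-1 → posterior Inverse-Gamma(29/5, 7661/160)
obs 9: x=0 → posterior Inverse-Gamma(63/10, 7661/160)
obs 10: x=1/2 → posterior Inverse-Gamma(34/5, 7681/160)
obs 11: x=3/2 → posterior Inverse-Gamma(73/10, 7861/160)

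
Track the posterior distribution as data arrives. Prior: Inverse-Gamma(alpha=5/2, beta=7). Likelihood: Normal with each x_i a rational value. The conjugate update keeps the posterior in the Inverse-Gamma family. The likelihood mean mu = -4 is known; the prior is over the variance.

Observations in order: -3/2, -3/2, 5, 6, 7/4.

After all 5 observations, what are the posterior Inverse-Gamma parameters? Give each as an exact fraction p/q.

obs 1: x=-3/2 → posterior Inverse-Gamma(3, 81/8)
obs 2: x=-3/2 → posterior Inverse-Gamma(7/2, 53/4)
obs 3: x=5 → posterior Inverse-Gamma(4, 215/4)
obs 4: x=6 → posterior Inverse-Gamma(9/2, 415/4)
obs 5: x=7/4 → posterior Inverse-Gamma(5, 3849/32)

alpha=5, beta=3849/32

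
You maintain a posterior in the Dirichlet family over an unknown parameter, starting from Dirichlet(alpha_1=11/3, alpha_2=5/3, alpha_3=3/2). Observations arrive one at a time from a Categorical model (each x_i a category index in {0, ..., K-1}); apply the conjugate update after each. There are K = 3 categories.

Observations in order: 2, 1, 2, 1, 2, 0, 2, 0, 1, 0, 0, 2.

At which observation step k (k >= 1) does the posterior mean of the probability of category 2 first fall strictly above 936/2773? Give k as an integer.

k = 3

obs 1: x=2 → posterior Dirichlet(11/3, 5/3, 5/2)
obs 2: x=1 → posterior Dirichlet(11/3, 8/3, 5/2)
obs 3: x=2 → posterior Dirichlet(11/3, 8/3, 7/2)
obs 4: x=1 → posterior Dirichlet(11/3, 11/3, 7/2)
obs 5: x=2 → posterior Dirichlet(11/3, 11/3, 9/2)
obs 6: x=0 → posterior Dirichlet(14/3, 11/3, 9/2)
obs 7: x=2 → posterior Dirichlet(14/3, 11/3, 11/2)
obs 8: x=0 → posterior Dirichlet(17/3, 11/3, 11/2)
obs 9: x=1 → posterior Dirichlet(17/3, 14/3, 11/2)
obs 10: x=0 → posterior Dirichlet(20/3, 14/3, 11/2)
obs 11: x=0 → posterior Dirichlet(23/3, 14/3, 11/2)
obs 12: x=2 → posterior Dirichlet(23/3, 14/3, 13/2)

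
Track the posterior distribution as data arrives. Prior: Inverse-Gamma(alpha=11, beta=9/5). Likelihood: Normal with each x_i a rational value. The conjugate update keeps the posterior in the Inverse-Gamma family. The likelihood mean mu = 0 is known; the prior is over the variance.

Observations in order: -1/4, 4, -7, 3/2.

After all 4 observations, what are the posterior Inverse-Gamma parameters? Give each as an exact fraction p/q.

obs 1: x=-1/4 → posterior Inverse-Gamma(23/2, 293/160)
obs 2: x=4 → posterior Inverse-Gamma(12, 1573/160)
obs 3: x=-7 → posterior Inverse-Gamma(25/2, 5493/160)
obs 4: x=3/2 → posterior Inverse-Gamma(13, 5673/160)

alpha=13, beta=5673/160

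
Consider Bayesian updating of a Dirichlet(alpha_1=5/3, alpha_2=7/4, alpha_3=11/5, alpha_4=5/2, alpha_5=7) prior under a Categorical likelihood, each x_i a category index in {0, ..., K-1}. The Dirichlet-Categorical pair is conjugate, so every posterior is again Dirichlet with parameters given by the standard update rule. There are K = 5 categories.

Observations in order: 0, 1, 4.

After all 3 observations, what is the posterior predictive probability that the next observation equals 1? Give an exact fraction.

165/1087

obs 1: x=0 → posterior Dirichlet(8/3, 7/4, 11/5, 5/2, 7)
obs 2: x=1 → posterior Dirichlet(8/3, 11/4, 11/5, 5/2, 7)
obs 3: x=4 → posterior Dirichlet(8/3, 11/4, 11/5, 5/2, 8)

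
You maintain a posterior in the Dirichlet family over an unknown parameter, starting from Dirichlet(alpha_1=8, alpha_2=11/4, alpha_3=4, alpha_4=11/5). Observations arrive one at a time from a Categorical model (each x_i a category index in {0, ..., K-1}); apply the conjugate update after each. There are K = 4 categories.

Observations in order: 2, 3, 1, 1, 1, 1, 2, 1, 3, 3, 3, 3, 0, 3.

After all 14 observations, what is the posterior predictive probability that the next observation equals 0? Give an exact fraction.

obs 1: x=2 → posterior Dirichlet(8, 11/4, 5, 11/5)
obs 2: x=3 → posterior Dirichlet(8, 11/4, 5, 16/5)
obs 3: x=1 → posterior Dirichlet(8, 15/4, 5, 16/5)
obs 4: x=1 → posterior Dirichlet(8, 19/4, 5, 16/5)
obs 5: x=1 → posterior Dirichlet(8, 23/4, 5, 16/5)
obs 6: x=1 → posterior Dirichlet(8, 27/4, 5, 16/5)
obs 7: x=2 → posterior Dirichlet(8, 27/4, 6, 16/5)
obs 8: x=1 → posterior Dirichlet(8, 31/4, 6, 16/5)
obs 9: x=3 → posterior Dirichlet(8, 31/4, 6, 21/5)
obs 10: x=3 → posterior Dirichlet(8, 31/4, 6, 26/5)
obs 11: x=3 → posterior Dirichlet(8, 31/4, 6, 31/5)
obs 12: x=3 → posterior Dirichlet(8, 31/4, 6, 36/5)
obs 13: x=0 → posterior Dirichlet(9, 31/4, 6, 36/5)
obs 14: x=3 → posterior Dirichlet(9, 31/4, 6, 41/5)

180/619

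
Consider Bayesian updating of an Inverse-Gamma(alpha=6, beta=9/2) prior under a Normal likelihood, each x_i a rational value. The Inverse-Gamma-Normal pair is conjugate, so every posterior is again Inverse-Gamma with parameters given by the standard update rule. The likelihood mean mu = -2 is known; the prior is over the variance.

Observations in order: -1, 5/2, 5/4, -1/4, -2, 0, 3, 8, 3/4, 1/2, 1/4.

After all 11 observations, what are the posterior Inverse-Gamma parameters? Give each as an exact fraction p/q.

alpha=23/2, beta=767/8

obs 1: x=-1 → posterior Inverse-Gamma(13/2, 5)
obs 2: x=5/2 → posterior Inverse-Gamma(7, 121/8)
obs 3: x=5/4 → posterior Inverse-Gamma(15/2, 653/32)
obs 4: x=-1/4 → posterior Inverse-Gamma(8, 351/16)
obs 5: x=-2 → posterior Inverse-Gamma(17/2, 351/16)
obs 6: x=0 → posterior Inverse-Gamma(9, 383/16)
obs 7: x=3 → posterior Inverse-Gamma(19/2, 583/16)
obs 8: x=8 → posterior Inverse-Gamma(10, 1383/16)
obs 9: x=3/4 → posterior Inverse-Gamma(21/2, 2887/32)
obs 10: x=1/2 → posterior Inverse-Gamma(11, 2987/32)
obs 11: x=1/4 → posterior Inverse-Gamma(23/2, 767/8)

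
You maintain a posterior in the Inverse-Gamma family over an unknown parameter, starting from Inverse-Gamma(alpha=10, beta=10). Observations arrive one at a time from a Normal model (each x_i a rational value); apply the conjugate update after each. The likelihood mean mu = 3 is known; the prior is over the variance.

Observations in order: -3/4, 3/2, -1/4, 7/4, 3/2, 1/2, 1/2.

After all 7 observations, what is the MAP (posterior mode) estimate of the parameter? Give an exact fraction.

1011/464

obs 1: x=-3/4 → posterior Inverse-Gamma(21/2, 545/32)
obs 2: x=3/2 → posterior Inverse-Gamma(11, 581/32)
obs 3: x=-1/4 → posterior Inverse-Gamma(23/2, 375/16)
obs 4: x=7/4 → posterior Inverse-Gamma(12, 775/32)
obs 5: x=3/2 → posterior Inverse-Gamma(25/2, 811/32)
obs 6: x=1/2 → posterior Inverse-Gamma(13, 911/32)
obs 7: x=1/2 → posterior Inverse-Gamma(27/2, 1011/32)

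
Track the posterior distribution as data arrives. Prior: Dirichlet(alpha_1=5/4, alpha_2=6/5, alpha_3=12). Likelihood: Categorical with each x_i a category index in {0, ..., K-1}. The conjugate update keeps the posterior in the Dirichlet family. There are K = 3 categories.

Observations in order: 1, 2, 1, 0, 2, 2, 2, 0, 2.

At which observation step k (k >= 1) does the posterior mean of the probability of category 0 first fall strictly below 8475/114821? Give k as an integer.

k = 3

obs 1: x=1 → posterior Dirichlet(5/4, 11/5, 12)
obs 2: x=2 → posterior Dirichlet(5/4, 11/5, 13)
obs 3: x=1 → posterior Dirichlet(5/4, 16/5, 13)
obs 4: x=0 → posterior Dirichlet(9/4, 16/5, 13)
obs 5: x=2 → posterior Dirichlet(9/4, 16/5, 14)
obs 6: x=2 → posterior Dirichlet(9/4, 16/5, 15)
obs 7: x=2 → posterior Dirichlet(9/4, 16/5, 16)
obs 8: x=0 → posterior Dirichlet(13/4, 16/5, 16)
obs 9: x=2 → posterior Dirichlet(13/4, 16/5, 17)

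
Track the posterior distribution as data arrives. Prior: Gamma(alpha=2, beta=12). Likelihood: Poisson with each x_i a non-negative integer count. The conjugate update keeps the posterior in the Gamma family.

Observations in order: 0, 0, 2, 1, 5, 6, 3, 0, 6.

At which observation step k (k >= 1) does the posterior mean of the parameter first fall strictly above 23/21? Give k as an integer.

k = 9

obs 1: x=0 → posterior Gamma(2, 13)
obs 2: x=0 → posterior Gamma(2, 14)
obs 3: x=2 → posterior Gamma(4, 15)
obs 4: x=1 → posterior Gamma(5, 16)
obs 5: x=5 → posterior Gamma(10, 17)
obs 6: x=6 → posterior Gamma(16, 18)
obs 7: x=3 → posterior Gamma(19, 19)
obs 8: x=0 → posterior Gamma(19, 20)
obs 9: x=6 → posterior Gamma(25, 21)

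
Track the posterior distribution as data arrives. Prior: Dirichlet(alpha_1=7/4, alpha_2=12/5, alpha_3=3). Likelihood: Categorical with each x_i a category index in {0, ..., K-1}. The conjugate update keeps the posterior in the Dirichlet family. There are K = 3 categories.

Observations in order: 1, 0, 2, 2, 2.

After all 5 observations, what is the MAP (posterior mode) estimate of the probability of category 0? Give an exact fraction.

obs 1: x=1 → posterior Dirichlet(7/4, 17/5, 3)
obs 2: x=0 → posterior Dirichlet(11/4, 17/5, 3)
obs 3: x=2 → posterior Dirichlet(11/4, 17/5, 4)
obs 4: x=2 → posterior Dirichlet(11/4, 17/5, 5)
obs 5: x=2 → posterior Dirichlet(11/4, 17/5, 6)

35/183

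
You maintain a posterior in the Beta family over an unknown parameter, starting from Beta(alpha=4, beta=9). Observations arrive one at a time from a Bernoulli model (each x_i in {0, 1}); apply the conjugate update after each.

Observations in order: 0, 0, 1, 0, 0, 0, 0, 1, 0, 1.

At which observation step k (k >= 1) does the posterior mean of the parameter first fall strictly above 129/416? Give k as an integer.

k = 3

obs 1: x=0 → posterior Beta(4, 10)
obs 2: x=0 → posterior Beta(4, 11)
obs 3: x=1 → posterior Beta(5, 11)
obs 4: x=0 → posterior Beta(5, 12)
obs 5: x=0 → posterior Beta(5, 13)
obs 6: x=0 → posterior Beta(5, 14)
obs 7: x=0 → posterior Beta(5, 15)
obs 8: x=1 → posterior Beta(6, 15)
obs 9: x=0 → posterior Beta(6, 16)
obs 10: x=1 → posterior Beta(7, 16)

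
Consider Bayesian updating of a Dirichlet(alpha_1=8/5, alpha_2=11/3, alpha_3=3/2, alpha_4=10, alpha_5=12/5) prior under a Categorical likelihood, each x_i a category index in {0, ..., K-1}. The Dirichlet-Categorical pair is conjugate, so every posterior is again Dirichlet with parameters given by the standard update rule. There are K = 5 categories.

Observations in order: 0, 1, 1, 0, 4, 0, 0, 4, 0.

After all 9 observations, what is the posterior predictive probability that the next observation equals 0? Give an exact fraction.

198/845

obs 1: x=0 → posterior Dirichlet(13/5, 11/3, 3/2, 10, 12/5)
obs 2: x=1 → posterior Dirichlet(13/5, 14/3, 3/2, 10, 12/5)
obs 3: x=1 → posterior Dirichlet(13/5, 17/3, 3/2, 10, 12/5)
obs 4: x=0 → posterior Dirichlet(18/5, 17/3, 3/2, 10, 12/5)
obs 5: x=4 → posterior Dirichlet(18/5, 17/3, 3/2, 10, 17/5)
obs 6: x=0 → posterior Dirichlet(23/5, 17/3, 3/2, 10, 17/5)
obs 7: x=0 → posterior Dirichlet(28/5, 17/3, 3/2, 10, 17/5)
obs 8: x=4 → posterior Dirichlet(28/5, 17/3, 3/2, 10, 22/5)
obs 9: x=0 → posterior Dirichlet(33/5, 17/3, 3/2, 10, 22/5)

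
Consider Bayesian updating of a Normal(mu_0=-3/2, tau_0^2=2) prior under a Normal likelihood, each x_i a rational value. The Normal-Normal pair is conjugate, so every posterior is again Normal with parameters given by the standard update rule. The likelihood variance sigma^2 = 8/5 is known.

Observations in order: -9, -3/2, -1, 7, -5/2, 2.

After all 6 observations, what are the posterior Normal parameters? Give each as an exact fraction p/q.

mu_0=-31/34, tau_0^2=4/17

obs 1: x=-9 → posterior Normal(-17/3, 8/9)
obs 2: x=-3/2 → posterior Normal(-117/28, 4/7)
obs 3: x=-1 → posterior Normal(-127/38, 8/19)
obs 4: x=7 → posterior Normal(-19/16, 1/3)
obs 5: x=-5/2 → posterior Normal(-41/29, 8/29)
obs 6: x=2 → posterior Normal(-31/34, 4/17)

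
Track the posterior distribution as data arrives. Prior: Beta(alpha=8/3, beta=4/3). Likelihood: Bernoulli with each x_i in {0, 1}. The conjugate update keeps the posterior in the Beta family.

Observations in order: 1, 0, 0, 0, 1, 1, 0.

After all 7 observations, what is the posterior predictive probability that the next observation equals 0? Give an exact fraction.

16/33

obs 1: x=1 → posterior Beta(11/3, 4/3)
obs 2: x=0 → posterior Beta(11/3, 7/3)
obs 3: x=0 → posterior Beta(11/3, 10/3)
obs 4: x=0 → posterior Beta(11/3, 13/3)
obs 5: x=1 → posterior Beta(14/3, 13/3)
obs 6: x=1 → posterior Beta(17/3, 13/3)
obs 7: x=0 → posterior Beta(17/3, 16/3)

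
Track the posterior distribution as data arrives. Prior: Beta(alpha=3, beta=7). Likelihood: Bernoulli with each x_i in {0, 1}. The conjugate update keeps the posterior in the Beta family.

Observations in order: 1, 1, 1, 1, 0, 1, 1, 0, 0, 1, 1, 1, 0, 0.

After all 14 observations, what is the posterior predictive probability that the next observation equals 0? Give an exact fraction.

1/2

obs 1: x=1 → posterior Beta(4, 7)
obs 2: x=1 → posterior Beta(5, 7)
obs 3: x=1 → posterior Beta(6, 7)
obs 4: x=1 → posterior Beta(7, 7)
obs 5: x=0 → posterior Beta(7, 8)
obs 6: x=1 → posterior Beta(8, 8)
obs 7: x=1 → posterior Beta(9, 8)
obs 8: x=0 → posterior Beta(9, 9)
obs 9: x=0 → posterior Beta(9, 10)
obs 10: x=1 → posterior Beta(10, 10)
obs 11: x=1 → posterior Beta(11, 10)
obs 12: x=1 → posterior Beta(12, 10)
obs 13: x=0 → posterior Beta(12, 11)
obs 14: x=0 → posterior Beta(12, 12)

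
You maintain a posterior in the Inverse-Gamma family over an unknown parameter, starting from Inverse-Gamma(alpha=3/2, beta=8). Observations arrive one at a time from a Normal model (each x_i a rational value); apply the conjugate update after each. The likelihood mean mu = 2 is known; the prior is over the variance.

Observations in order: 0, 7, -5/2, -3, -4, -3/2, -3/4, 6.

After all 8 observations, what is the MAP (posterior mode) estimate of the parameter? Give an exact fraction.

2593/208

obs 1: x=0 → posterior Inverse-Gamma(2, 10)
obs 2: x=7 → posterior Inverse-Gamma(5/2, 45/2)
obs 3: x=-5/2 → posterior Inverse-Gamma(3, 261/8)
obs 4: x=-3 → posterior Inverse-Gamma(7/2, 361/8)
obs 5: x=-4 → posterior Inverse-Gamma(4, 505/8)
obs 6: x=-3/2 → posterior Inverse-Gamma(9/2, 277/4)
obs 7: x=-3/4 → posterior Inverse-Gamma(5, 2337/32)
obs 8: x=6 → posterior Inverse-Gamma(11/2, 2593/32)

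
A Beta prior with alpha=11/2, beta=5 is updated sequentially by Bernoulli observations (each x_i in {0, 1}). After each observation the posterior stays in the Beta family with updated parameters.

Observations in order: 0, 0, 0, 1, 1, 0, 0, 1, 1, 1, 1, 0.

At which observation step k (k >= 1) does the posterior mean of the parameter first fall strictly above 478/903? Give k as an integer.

obs 1: x=0 → posterior Beta(11/2, 6)
obs 2: x=0 → posterior Beta(11/2, 7)
obs 3: x=0 → posterior Beta(11/2, 8)
obs 4: x=1 → posterior Beta(13/2, 8)
obs 5: x=1 → posterior Beta(15/2, 8)
obs 6: x=0 → posterior Beta(15/2, 9)
obs 7: x=0 → posterior Beta(15/2, 10)
obs 8: x=1 → posterior Beta(17/2, 10)
obs 9: x=1 → posterior Beta(19/2, 10)
obs 10: x=1 → posterior Beta(21/2, 10)
obs 11: x=1 → posterior Beta(23/2, 10)
obs 12: x=0 → posterior Beta(23/2, 11)

k = 11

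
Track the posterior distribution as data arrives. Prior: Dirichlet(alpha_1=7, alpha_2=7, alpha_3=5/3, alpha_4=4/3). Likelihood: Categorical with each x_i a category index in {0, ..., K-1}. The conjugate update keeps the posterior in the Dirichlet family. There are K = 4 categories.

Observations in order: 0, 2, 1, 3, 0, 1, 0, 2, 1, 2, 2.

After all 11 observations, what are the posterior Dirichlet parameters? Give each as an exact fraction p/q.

obs 1: x=0 → posterior Dirichlet(8, 7, 5/3, 4/3)
obs 2: x=2 → posterior Dirichlet(8, 7, 8/3, 4/3)
obs 3: x=1 → posterior Dirichlet(8, 8, 8/3, 4/3)
obs 4: x=3 → posterior Dirichlet(8, 8, 8/3, 7/3)
obs 5: x=0 → posterior Dirichlet(9, 8, 8/3, 7/3)
obs 6: x=1 → posterior Dirichlet(9, 9, 8/3, 7/3)
obs 7: x=0 → posterior Dirichlet(10, 9, 8/3, 7/3)
obs 8: x=2 → posterior Dirichlet(10, 9, 11/3, 7/3)
obs 9: x=1 → posterior Dirichlet(10, 10, 11/3, 7/3)
obs 10: x=2 → posterior Dirichlet(10, 10, 14/3, 7/3)
obs 11: x=2 → posterior Dirichlet(10, 10, 17/3, 7/3)

alpha_1=10, alpha_2=10, alpha_3=17/3, alpha_4=7/3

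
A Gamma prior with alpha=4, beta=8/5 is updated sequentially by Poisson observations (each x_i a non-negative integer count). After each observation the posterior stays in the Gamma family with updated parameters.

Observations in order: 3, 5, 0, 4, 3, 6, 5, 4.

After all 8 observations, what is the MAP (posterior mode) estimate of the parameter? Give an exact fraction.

55/16

obs 1: x=3 → posterior Gamma(7, 13/5)
obs 2: x=5 → posterior Gamma(12, 18/5)
obs 3: x=0 → posterior Gamma(12, 23/5)
obs 4: x=4 → posterior Gamma(16, 28/5)
obs 5: x=3 → posterior Gamma(19, 33/5)
obs 6: x=6 → posterior Gamma(25, 38/5)
obs 7: x=5 → posterior Gamma(30, 43/5)
obs 8: x=4 → posterior Gamma(34, 48/5)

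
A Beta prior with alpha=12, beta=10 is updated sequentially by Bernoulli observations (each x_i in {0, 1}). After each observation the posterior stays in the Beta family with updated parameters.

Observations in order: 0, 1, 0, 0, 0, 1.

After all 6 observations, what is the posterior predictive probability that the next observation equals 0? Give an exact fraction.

1/2

obs 1: x=0 → posterior Beta(12, 11)
obs 2: x=1 → posterior Beta(13, 11)
obs 3: x=0 → posterior Beta(13, 12)
obs 4: x=0 → posterior Beta(13, 13)
obs 5: x=0 → posterior Beta(13, 14)
obs 6: x=1 → posterior Beta(14, 14)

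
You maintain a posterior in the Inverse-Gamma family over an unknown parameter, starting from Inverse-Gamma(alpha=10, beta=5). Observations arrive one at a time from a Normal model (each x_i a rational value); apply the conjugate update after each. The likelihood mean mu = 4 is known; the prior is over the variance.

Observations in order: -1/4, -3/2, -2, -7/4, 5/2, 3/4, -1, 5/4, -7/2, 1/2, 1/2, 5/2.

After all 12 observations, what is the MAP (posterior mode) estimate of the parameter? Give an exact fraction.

1023/136

obs 1: x=-1/4 → posterior Inverse-Gamma(21/2, 449/32)
obs 2: x=-3/2 → posterior Inverse-Gamma(11, 933/32)
obs 3: x=-2 → posterior Inverse-Gamma(23/2, 1509/32)
obs 4: x=-7/4 → posterior Inverse-Gamma(12, 1019/16)
obs 5: x=5/2 → posterior Inverse-Gamma(25/2, 1037/16)
obs 6: x=3/4 → posterior Inverse-Gamma(13, 2243/32)
obs 7: x=-1 → posterior Inverse-Gamma(27/2, 2643/32)
obs 8: x=5/4 → posterior Inverse-Gamma(14, 691/8)
obs 9: x=-7/2 → posterior Inverse-Gamma(29/2, 229/2)
obs 10: x=1/2 → posterior Inverse-Gamma(15, 965/8)
obs 11: x=1/2 → posterior Inverse-Gamma(31/2, 507/4)
obs 12: x=5/2 → posterior Inverse-Gamma(16, 1023/8)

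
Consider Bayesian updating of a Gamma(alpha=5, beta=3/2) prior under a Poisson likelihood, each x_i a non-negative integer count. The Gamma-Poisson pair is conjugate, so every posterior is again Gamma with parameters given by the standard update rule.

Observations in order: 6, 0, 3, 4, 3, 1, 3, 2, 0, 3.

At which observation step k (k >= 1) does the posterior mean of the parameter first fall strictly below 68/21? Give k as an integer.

k = 2

obs 1: x=6 → posterior Gamma(11, 5/2)
obs 2: x=0 → posterior Gamma(11, 7/2)
obs 3: x=3 → posterior Gamma(14, 9/2)
obs 4: x=4 → posterior Gamma(18, 11/2)
obs 5: x=3 → posterior Gamma(21, 13/2)
obs 6: x=1 → posterior Gamma(22, 15/2)
obs 7: x=3 → posterior Gamma(25, 17/2)
obs 8: x=2 → posterior Gamma(27, 19/2)
obs 9: x=0 → posterior Gamma(27, 21/2)
obs 10: x=3 → posterior Gamma(30, 23/2)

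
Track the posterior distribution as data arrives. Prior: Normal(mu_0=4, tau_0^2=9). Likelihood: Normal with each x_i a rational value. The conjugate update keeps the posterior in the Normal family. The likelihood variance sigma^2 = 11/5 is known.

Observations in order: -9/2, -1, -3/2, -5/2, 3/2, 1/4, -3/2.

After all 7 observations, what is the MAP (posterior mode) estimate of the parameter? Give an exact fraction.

-1489/1304

obs 1: x=-9/2 → posterior Normal(-317/112, 99/56)
obs 2: x=-1 → posterior Normal(-407/202, 99/101)
obs 3: x=-3/2 → posterior Normal(-271/146, 99/146)
obs 4: x=-5/2 → posterior Normal(-767/382, 99/191)
obs 5: x=3/2 → posterior Normal(-79/59, 99/236)
obs 6: x=1/4 → posterior Normal(-1219/1124, 99/281)
obs 7: x=-3/2 → posterior Normal(-1489/1304, 99/326)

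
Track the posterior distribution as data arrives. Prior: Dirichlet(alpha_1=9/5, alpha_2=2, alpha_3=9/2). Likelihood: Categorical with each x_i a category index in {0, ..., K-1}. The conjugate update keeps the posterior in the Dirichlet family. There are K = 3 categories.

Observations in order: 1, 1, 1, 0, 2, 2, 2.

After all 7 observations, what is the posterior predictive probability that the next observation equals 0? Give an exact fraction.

obs 1: x=1 → posterior Dirichlet(9/5, 3, 9/2)
obs 2: x=1 → posterior Dirichlet(9/5, 4, 9/2)
obs 3: x=1 → posterior Dirichlet(9/5, 5, 9/2)
obs 4: x=0 → posterior Dirichlet(14/5, 5, 9/2)
obs 5: x=2 → posterior Dirichlet(14/5, 5, 11/2)
obs 6: x=2 → posterior Dirichlet(14/5, 5, 13/2)
obs 7: x=2 → posterior Dirichlet(14/5, 5, 15/2)

28/153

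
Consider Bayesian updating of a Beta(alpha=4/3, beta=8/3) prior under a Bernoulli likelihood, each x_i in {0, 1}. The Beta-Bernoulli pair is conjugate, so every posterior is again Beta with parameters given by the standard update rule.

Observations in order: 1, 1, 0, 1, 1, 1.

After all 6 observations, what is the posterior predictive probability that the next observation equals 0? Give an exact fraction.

obs 1: x=1 → posterior Beta(7/3, 8/3)
obs 2: x=1 → posterior Beta(10/3, 8/3)
obs 3: x=0 → posterior Beta(10/3, 11/3)
obs 4: x=1 → posterior Beta(13/3, 11/3)
obs 5: x=1 → posterior Beta(16/3, 11/3)
obs 6: x=1 → posterior Beta(19/3, 11/3)

11/30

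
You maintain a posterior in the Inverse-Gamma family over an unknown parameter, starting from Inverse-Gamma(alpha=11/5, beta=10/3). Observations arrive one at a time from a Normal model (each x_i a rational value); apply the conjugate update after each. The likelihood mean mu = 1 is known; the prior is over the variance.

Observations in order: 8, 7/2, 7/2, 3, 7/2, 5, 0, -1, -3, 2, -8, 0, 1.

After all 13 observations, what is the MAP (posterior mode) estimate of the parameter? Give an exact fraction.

11905/1164

obs 1: x=8 → posterior Inverse-Gamma(27/10, 167/6)
obs 2: x=7/2 → posterior Inverse-Gamma(16/5, 743/24)
obs 3: x=7/2 → posterior Inverse-Gamma(37/10, 409/12)
obs 4: x=3 → posterior Inverse-Gamma(21/5, 433/12)
obs 5: x=7/2 → posterior Inverse-Gamma(47/10, 941/24)
obs 6: x=5 → posterior Inverse-Gamma(26/5, 1133/24)
obs 7: x=0 → posterior Inverse-Gamma(57/10, 1145/24)
obs 8: x=-1 → posterior Inverse-Gamma(31/5, 1193/24)
obs 9: x=-3 → posterior Inverse-Gamma(67/10, 1385/24)
obs 10: x=2 → posterior Inverse-Gamma(36/5, 1397/24)
obs 11: x=-8 → posterior Inverse-Gamma(77/10, 2369/24)
obs 12: x=0 → posterior Inverse-Gamma(41/5, 2381/24)
obs 13: x=1 → posterior Inverse-Gamma(87/10, 2381/24)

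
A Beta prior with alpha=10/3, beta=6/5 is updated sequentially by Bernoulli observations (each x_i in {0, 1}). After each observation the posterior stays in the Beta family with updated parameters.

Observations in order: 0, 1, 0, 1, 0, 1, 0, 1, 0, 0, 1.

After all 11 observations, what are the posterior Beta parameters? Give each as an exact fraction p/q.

obs 1: x=0 → posterior Beta(10/3, 11/5)
obs 2: x=1 → posterior Beta(13/3, 11/5)
obs 3: x=0 → posterior Beta(13/3, 16/5)
obs 4: x=1 → posterior Beta(16/3, 16/5)
obs 5: x=0 → posterior Beta(16/3, 21/5)
obs 6: x=1 → posterior Beta(19/3, 21/5)
obs 7: x=0 → posterior Beta(19/3, 26/5)
obs 8: x=1 → posterior Beta(22/3, 26/5)
obs 9: x=0 → posterior Beta(22/3, 31/5)
obs 10: x=0 → posterior Beta(22/3, 36/5)
obs 11: x=1 → posterior Beta(25/3, 36/5)

alpha=25/3, beta=36/5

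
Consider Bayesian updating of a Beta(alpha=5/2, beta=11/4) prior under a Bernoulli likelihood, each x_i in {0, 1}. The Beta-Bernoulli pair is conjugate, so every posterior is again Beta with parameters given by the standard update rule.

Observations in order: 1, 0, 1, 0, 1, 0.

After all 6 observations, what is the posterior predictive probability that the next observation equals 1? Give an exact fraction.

22/45

obs 1: x=1 → posterior Beta(7/2, 11/4)
obs 2: x=0 → posterior Beta(7/2, 15/4)
obs 3: x=1 → posterior Beta(9/2, 15/4)
obs 4: x=0 → posterior Beta(9/2, 19/4)
obs 5: x=1 → posterior Beta(11/2, 19/4)
obs 6: x=0 → posterior Beta(11/2, 23/4)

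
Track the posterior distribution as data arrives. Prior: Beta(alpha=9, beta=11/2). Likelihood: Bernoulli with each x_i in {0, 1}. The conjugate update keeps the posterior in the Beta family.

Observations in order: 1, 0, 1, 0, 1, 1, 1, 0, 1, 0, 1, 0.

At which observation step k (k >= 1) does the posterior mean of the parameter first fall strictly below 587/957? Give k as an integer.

k = 2

obs 1: x=1 → posterior Beta(10, 11/2)
obs 2: x=0 → posterior Beta(10, 13/2)
obs 3: x=1 → posterior Beta(11, 13/2)
obs 4: x=0 → posterior Beta(11, 15/2)
obs 5: x=1 → posterior Beta(12, 15/2)
obs 6: x=1 → posterior Beta(13, 15/2)
obs 7: x=1 → posterior Beta(14, 15/2)
obs 8: x=0 → posterior Beta(14, 17/2)
obs 9: x=1 → posterior Beta(15, 17/2)
obs 10: x=0 → posterior Beta(15, 19/2)
obs 11: x=1 → posterior Beta(16, 19/2)
obs 12: x=0 → posterior Beta(16, 21/2)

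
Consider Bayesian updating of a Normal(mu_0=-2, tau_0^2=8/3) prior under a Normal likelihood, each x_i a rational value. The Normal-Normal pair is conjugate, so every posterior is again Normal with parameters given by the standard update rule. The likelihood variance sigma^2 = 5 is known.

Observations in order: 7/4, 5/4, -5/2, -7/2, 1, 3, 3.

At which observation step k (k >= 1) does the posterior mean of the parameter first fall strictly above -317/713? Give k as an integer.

k = 2

obs 1: x=7/4 → posterior Normal(-16/23, 40/23)
obs 2: x=5/4 → posterior Normal(-6/31, 40/31)
obs 3: x=-5/2 → posterior Normal(-2/3, 40/39)
obs 4: x=-7/2 → posterior Normal(-54/47, 40/47)
obs 5: x=1 → posterior Normal(-46/55, 8/11)
obs 6: x=3 → posterior Normal(-22/63, 40/63)
obs 7: x=3 → posterior Normal(2/71, 40/71)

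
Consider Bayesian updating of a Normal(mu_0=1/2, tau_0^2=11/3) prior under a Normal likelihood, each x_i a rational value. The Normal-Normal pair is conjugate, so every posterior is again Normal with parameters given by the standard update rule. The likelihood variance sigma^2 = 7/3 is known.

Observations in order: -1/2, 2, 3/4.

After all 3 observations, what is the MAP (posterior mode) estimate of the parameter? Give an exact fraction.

113/160

obs 1: x=-1/2 → posterior Normal(-1/9, 77/54)
obs 2: x=2 → posterior Normal(20/29, 77/87)
obs 3: x=3/4 → posterior Normal(113/160, 77/120)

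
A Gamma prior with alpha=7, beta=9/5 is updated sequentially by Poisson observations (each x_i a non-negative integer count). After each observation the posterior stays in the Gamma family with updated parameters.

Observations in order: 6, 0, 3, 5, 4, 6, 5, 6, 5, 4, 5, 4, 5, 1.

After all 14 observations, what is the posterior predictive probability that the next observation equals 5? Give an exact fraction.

157718374379689297497982273695781967440398702089384172009728848541160995412860068311509905958294114497579335157744242430154218445021875/1001336437633646938403995575424556293178434306431300804215965975809843387903320794718508316086168894291043680231536883726670809217892352

obs 1: x=6 → posterior Gamma(13, 14/5)
obs 2: x=0 → posterior Gamma(13, 19/5)
obs 3: x=3 → posterior Gamma(16, 24/5)
obs 4: x=5 → posterior Gamma(21, 29/5)
obs 5: x=4 → posterior Gamma(25, 34/5)
obs 6: x=6 → posterior Gamma(31, 39/5)
obs 7: x=5 → posterior Gamma(36, 44/5)
obs 8: x=6 → posterior Gamma(42, 49/5)
obs 9: x=5 → posterior Gamma(47, 54/5)
obs 10: x=4 → posterior Gamma(51, 59/5)
obs 11: x=5 → posterior Gamma(56, 64/5)
obs 12: x=4 → posterior Gamma(60, 69/5)
obs 13: x=5 → posterior Gamma(65, 74/5)
obs 14: x=1 → posterior Gamma(66, 79/5)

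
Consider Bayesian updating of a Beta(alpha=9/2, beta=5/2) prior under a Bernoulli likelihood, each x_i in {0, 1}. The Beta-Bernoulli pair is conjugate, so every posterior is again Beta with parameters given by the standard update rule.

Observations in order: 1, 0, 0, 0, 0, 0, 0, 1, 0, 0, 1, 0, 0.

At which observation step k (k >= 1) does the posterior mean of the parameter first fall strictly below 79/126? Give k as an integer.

k = 2

obs 1: x=1 → posterior Beta(11/2, 5/2)
obs 2: x=0 → posterior Beta(11/2, 7/2)
obs 3: x=0 → posterior Beta(11/2, 9/2)
obs 4: x=0 → posterior Beta(11/2, 11/2)
obs 5: x=0 → posterior Beta(11/2, 13/2)
obs 6: x=0 → posterior Beta(11/2, 15/2)
obs 7: x=0 → posterior Beta(11/2, 17/2)
obs 8: x=1 → posterior Beta(13/2, 17/2)
obs 9: x=0 → posterior Beta(13/2, 19/2)
obs 10: x=0 → posterior Beta(13/2, 21/2)
obs 11: x=1 → posterior Beta(15/2, 21/2)
obs 12: x=0 → posterior Beta(15/2, 23/2)
obs 13: x=0 → posterior Beta(15/2, 25/2)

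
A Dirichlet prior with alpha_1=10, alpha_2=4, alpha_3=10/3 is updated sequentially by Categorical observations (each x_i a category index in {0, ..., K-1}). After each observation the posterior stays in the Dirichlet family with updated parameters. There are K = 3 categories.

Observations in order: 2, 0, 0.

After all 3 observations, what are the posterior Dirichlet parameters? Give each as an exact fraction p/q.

obs 1: x=2 → posterior Dirichlet(10, 4, 13/3)
obs 2: x=0 → posterior Dirichlet(11, 4, 13/3)
obs 3: x=0 → posterior Dirichlet(12, 4, 13/3)

alpha_1=12, alpha_2=4, alpha_3=13/3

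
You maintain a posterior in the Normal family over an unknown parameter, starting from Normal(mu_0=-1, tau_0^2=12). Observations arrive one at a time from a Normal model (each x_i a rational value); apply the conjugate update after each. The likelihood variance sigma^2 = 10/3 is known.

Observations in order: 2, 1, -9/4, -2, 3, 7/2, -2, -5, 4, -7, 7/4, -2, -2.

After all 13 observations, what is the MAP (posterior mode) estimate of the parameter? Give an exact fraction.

-131/239

obs 1: x=2 → posterior Normal(31/23, 60/23)
obs 2: x=1 → posterior Normal(49/41, 60/41)
obs 3: x=-9/4 → posterior Normal(17/118, 60/59)
obs 4: x=-2 → posterior Normal(-5/14, 60/77)
obs 5: x=3 → posterior Normal(53/190, 12/19)
obs 6: x=7/2 → posterior Normal(179/226, 60/113)
obs 7: x=-2 → posterior Normal(107/262, 60/131)
obs 8: x=-5 → posterior Normal(-73/298, 60/149)
obs 9: x=4 → posterior Normal(71/334, 60/167)
obs 10: x=-7 → posterior Normal(-181/370, 12/37)
obs 11: x=7/4 → posterior Normal(-59/203, 60/203)
obs 12: x=-2 → posterior Normal(-95/221, 60/221)
obs 13: x=-2 → posterior Normal(-131/239, 60/239)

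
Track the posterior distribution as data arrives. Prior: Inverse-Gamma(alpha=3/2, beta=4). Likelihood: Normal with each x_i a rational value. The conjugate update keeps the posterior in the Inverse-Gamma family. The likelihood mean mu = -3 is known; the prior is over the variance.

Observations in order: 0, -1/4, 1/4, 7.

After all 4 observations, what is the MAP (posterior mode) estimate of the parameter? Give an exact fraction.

obs 1: x=0 → posterior Inverse-Gamma(2, 17/2)
obs 2: x=-1/4 → posterior Inverse-Gamma(5/2, 393/32)
obs 3: x=1/4 → posterior Inverse-Gamma(3, 281/16)
obs 4: x=7 → posterior Inverse-Gamma(7/2, 1081/16)

1081/72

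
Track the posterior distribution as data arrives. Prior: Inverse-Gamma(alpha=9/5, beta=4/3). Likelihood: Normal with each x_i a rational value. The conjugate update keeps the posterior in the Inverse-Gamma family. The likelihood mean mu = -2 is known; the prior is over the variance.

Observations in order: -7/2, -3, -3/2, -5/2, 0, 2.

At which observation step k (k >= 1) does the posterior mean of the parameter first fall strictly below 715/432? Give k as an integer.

k = 2

obs 1: x=-7/2 → posterior Inverse-Gamma(23/10, 59/24)
obs 2: x=-3 → posterior Inverse-Gamma(14/5, 71/24)
obs 3: x=-3/2 → posterior Inverse-Gamma(33/10, 37/12)
obs 4: x=-5/2 → posterior Inverse-Gamma(19/5, 77/24)
obs 5: x=0 → posterior Inverse-Gamma(43/10, 125/24)
obs 6: x=2 → posterior Inverse-Gamma(24/5, 317/24)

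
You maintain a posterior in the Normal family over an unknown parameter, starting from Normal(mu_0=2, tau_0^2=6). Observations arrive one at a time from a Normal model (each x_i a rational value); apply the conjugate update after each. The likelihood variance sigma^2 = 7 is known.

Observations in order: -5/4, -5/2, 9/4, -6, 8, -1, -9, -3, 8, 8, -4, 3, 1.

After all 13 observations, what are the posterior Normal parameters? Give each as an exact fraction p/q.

obs 1: x=-5/4 → posterior Normal(1/2, 42/13)
obs 2: x=-5/2 → posterior Normal(-17/38, 42/19)
obs 3: x=9/4 → posterior Normal(1/5, 42/25)
obs 4: x=-6 → posterior Normal(-1, 42/31)
obs 5: x=8 → posterior Normal(17/37, 42/37)
obs 6: x=-1 → posterior Normal(11/43, 42/43)
obs 7: x=-9 → posterior Normal(-43/49, 6/7)
obs 8: x=-3 → posterior Normal(-61/55, 42/55)
obs 9: x=8 → posterior Normal(-13/61, 42/61)
obs 10: x=8 → posterior Normal(35/67, 42/67)
obs 11: x=-4 → posterior Normal(11/73, 42/73)
obs 12: x=3 → posterior Normal(29/79, 42/79)
obs 13: x=1 → posterior Normal(7/17, 42/85)

mu_0=7/17, tau_0^2=42/85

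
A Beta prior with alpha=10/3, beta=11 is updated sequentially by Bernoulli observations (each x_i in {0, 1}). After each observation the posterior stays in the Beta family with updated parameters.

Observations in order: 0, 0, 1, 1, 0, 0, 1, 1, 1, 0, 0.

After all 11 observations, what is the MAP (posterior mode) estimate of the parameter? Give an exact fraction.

11/35

obs 1: x=0 → posterior Beta(10/3, 12)
obs 2: x=0 → posterior Beta(10/3, 13)
obs 3: x=1 → posterior Beta(13/3, 13)
obs 4: x=1 → posterior Beta(16/3, 13)
obs 5: x=0 → posterior Beta(16/3, 14)
obs 6: x=0 → posterior Beta(16/3, 15)
obs 7: x=1 → posterior Beta(19/3, 15)
obs 8: x=1 → posterior Beta(22/3, 15)
obs 9: x=1 → posterior Beta(25/3, 15)
obs 10: x=0 → posterior Beta(25/3, 16)
obs 11: x=0 → posterior Beta(25/3, 17)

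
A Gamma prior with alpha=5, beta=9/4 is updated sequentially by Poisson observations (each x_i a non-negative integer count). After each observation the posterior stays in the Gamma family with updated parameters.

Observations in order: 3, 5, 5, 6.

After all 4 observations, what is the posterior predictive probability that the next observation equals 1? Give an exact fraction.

obs 1: x=3 → posterior Gamma(8, 13/4)
obs 2: x=5 → posterior Gamma(13, 17/4)
obs 3: x=5 → posterior Gamma(18, 21/4)
obs 4: x=6 → posterior Gamma(24, 25/4)

341060513164848089218139648437500000/3630362123627258663193028251474330749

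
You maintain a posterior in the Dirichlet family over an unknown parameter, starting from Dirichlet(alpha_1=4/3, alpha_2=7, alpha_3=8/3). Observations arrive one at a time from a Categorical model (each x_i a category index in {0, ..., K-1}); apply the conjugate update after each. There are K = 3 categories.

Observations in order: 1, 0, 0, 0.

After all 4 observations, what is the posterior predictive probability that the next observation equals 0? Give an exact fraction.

obs 1: x=1 → posterior Dirichlet(4/3, 8, 8/3)
obs 2: x=0 → posterior Dirichlet(7/3, 8, 8/3)
obs 3: x=0 → posterior Dirichlet(10/3, 8, 8/3)
obs 4: x=0 → posterior Dirichlet(13/3, 8, 8/3)

13/45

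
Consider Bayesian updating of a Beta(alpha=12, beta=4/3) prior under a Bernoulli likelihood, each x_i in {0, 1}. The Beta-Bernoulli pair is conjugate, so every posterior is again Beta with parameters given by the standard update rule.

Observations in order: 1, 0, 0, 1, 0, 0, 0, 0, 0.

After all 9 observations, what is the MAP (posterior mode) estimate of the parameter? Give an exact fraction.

39/61

obs 1: x=1 → posterior Beta(13, 4/3)
obs 2: x=0 → posterior Beta(13, 7/3)
obs 3: x=0 → posterior Beta(13, 10/3)
obs 4: x=1 → posterior Beta(14, 10/3)
obs 5: x=0 → posterior Beta(14, 13/3)
obs 6: x=0 → posterior Beta(14, 16/3)
obs 7: x=0 → posterior Beta(14, 19/3)
obs 8: x=0 → posterior Beta(14, 22/3)
obs 9: x=0 → posterior Beta(14, 25/3)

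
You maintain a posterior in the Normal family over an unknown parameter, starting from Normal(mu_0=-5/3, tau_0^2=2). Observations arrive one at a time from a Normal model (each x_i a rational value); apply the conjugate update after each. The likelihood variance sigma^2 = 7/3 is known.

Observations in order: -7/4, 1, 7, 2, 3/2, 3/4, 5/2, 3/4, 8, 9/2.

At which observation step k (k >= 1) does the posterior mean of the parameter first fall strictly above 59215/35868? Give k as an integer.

obs 1: x=-7/4 → posterior Normal(-133/78, 14/13)
obs 2: x=1 → posterior Normal(-97/114, 14/19)
obs 3: x=7 → posterior Normal(31/30, 14/25)
obs 4: x=2 → posterior Normal(227/186, 14/31)
obs 5: x=3/2 → posterior Normal(281/222, 14/37)
obs 6: x=3/4 → posterior Normal(154/129, 14/43)
obs 7: x=5/2 → posterior Normal(199/147, 2/7)
obs 8: x=3/4 → posterior Normal(85/66, 14/55)
obs 9: x=8 → posterior Normal(713/366, 14/61)
obs 10: x=9/2 → posterior Normal(875/402, 14/67)

k = 9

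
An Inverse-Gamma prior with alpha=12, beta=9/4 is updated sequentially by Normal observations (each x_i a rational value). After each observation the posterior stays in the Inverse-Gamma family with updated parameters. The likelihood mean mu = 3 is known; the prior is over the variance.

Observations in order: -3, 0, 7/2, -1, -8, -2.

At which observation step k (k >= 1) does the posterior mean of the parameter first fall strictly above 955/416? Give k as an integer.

k = 4

obs 1: x=-3 → posterior Inverse-Gamma(25/2, 81/4)
obs 2: x=0 → posterior Inverse-Gamma(13, 99/4)
obs 3: x=7/2 → posterior Inverse-Gamma(27/2, 199/8)
obs 4: x=-1 → posterior Inverse-Gamma(14, 263/8)
obs 5: x=-8 → posterior Inverse-Gamma(29/2, 747/8)
obs 6: x=-2 → posterior Inverse-Gamma(15, 847/8)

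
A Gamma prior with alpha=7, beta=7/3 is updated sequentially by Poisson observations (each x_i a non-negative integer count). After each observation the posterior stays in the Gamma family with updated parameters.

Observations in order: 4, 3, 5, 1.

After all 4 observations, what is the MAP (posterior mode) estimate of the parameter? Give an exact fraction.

3

obs 1: x=4 → posterior Gamma(11, 10/3)
obs 2: x=3 → posterior Gamma(14, 13/3)
obs 3: x=5 → posterior Gamma(19, 16/3)
obs 4: x=1 → posterior Gamma(20, 19/3)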